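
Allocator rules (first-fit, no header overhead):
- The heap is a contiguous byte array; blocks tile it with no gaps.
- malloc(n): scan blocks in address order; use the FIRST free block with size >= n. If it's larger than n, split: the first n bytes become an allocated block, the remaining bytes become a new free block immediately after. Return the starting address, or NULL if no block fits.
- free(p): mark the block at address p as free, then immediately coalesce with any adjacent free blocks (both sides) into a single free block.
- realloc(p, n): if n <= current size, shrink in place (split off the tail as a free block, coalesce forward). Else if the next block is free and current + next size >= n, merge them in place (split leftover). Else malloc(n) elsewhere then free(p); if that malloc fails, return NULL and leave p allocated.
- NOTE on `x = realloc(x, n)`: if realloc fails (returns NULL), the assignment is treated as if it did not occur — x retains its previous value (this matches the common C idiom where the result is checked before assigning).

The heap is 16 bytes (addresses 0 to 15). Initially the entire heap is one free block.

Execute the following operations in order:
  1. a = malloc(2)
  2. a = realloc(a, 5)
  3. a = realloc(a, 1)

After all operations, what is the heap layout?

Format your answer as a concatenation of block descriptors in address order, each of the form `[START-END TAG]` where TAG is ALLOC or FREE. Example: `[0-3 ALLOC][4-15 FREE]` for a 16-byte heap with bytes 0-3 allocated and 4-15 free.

Answer: [0-0 ALLOC][1-15 FREE]

Derivation:
Op 1: a = malloc(2) -> a = 0; heap: [0-1 ALLOC][2-15 FREE]
Op 2: a = realloc(a, 5) -> a = 0; heap: [0-4 ALLOC][5-15 FREE]
Op 3: a = realloc(a, 1) -> a = 0; heap: [0-0 ALLOC][1-15 FREE]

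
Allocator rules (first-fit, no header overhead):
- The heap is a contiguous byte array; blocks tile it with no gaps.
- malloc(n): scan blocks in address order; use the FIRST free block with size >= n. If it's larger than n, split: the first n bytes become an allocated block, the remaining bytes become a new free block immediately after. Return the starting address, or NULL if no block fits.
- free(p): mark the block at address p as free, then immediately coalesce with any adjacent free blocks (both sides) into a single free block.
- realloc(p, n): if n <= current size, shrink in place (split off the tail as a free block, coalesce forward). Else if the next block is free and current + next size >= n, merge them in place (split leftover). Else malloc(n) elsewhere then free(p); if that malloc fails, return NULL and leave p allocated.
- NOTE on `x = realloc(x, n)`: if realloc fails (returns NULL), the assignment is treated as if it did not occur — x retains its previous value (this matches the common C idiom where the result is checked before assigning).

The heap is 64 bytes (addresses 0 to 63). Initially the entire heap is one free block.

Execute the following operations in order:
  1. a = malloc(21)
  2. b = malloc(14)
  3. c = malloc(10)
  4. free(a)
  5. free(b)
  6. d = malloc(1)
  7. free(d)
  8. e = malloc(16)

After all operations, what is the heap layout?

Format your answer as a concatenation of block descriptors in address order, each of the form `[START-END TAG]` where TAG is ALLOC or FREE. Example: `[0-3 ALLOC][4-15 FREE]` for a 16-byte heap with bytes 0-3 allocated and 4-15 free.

Op 1: a = malloc(21) -> a = 0; heap: [0-20 ALLOC][21-63 FREE]
Op 2: b = malloc(14) -> b = 21; heap: [0-20 ALLOC][21-34 ALLOC][35-63 FREE]
Op 3: c = malloc(10) -> c = 35; heap: [0-20 ALLOC][21-34 ALLOC][35-44 ALLOC][45-63 FREE]
Op 4: free(a) -> (freed a); heap: [0-20 FREE][21-34 ALLOC][35-44 ALLOC][45-63 FREE]
Op 5: free(b) -> (freed b); heap: [0-34 FREE][35-44 ALLOC][45-63 FREE]
Op 6: d = malloc(1) -> d = 0; heap: [0-0 ALLOC][1-34 FREE][35-44 ALLOC][45-63 FREE]
Op 7: free(d) -> (freed d); heap: [0-34 FREE][35-44 ALLOC][45-63 FREE]
Op 8: e = malloc(16) -> e = 0; heap: [0-15 ALLOC][16-34 FREE][35-44 ALLOC][45-63 FREE]

Answer: [0-15 ALLOC][16-34 FREE][35-44 ALLOC][45-63 FREE]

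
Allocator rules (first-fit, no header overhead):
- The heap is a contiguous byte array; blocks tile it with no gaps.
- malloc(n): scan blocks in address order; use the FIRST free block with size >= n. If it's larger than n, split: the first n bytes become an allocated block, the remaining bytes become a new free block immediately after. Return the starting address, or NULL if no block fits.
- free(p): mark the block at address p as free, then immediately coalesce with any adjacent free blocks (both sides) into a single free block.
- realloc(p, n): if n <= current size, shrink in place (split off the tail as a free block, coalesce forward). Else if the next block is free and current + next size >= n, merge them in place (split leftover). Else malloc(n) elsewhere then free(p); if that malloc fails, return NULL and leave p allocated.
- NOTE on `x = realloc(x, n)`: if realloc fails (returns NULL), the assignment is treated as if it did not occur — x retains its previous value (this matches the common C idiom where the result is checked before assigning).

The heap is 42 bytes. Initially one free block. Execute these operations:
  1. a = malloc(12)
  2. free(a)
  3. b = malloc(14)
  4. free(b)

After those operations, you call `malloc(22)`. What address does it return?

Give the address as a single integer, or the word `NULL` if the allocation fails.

Op 1: a = malloc(12) -> a = 0; heap: [0-11 ALLOC][12-41 FREE]
Op 2: free(a) -> (freed a); heap: [0-41 FREE]
Op 3: b = malloc(14) -> b = 0; heap: [0-13 ALLOC][14-41 FREE]
Op 4: free(b) -> (freed b); heap: [0-41 FREE]
malloc(22): first-fit scan over [0-41 FREE] -> 0

Answer: 0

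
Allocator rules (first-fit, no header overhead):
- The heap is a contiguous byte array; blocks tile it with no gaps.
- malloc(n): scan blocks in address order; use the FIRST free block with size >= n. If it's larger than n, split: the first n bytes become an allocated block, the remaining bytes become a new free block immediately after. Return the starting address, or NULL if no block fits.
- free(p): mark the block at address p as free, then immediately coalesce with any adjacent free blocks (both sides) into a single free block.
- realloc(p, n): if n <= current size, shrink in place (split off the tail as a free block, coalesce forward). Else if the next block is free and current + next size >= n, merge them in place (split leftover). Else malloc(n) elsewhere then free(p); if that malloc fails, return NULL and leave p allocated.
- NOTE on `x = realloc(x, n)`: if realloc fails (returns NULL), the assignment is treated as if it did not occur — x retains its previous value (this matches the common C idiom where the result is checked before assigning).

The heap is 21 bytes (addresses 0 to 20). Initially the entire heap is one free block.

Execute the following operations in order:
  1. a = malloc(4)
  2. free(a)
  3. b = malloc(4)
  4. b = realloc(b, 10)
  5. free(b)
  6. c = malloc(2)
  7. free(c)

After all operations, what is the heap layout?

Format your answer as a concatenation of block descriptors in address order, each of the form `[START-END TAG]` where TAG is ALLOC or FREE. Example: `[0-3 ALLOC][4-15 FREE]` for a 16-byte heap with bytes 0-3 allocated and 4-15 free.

Answer: [0-20 FREE]

Derivation:
Op 1: a = malloc(4) -> a = 0; heap: [0-3 ALLOC][4-20 FREE]
Op 2: free(a) -> (freed a); heap: [0-20 FREE]
Op 3: b = malloc(4) -> b = 0; heap: [0-3 ALLOC][4-20 FREE]
Op 4: b = realloc(b, 10) -> b = 0; heap: [0-9 ALLOC][10-20 FREE]
Op 5: free(b) -> (freed b); heap: [0-20 FREE]
Op 6: c = malloc(2) -> c = 0; heap: [0-1 ALLOC][2-20 FREE]
Op 7: free(c) -> (freed c); heap: [0-20 FREE]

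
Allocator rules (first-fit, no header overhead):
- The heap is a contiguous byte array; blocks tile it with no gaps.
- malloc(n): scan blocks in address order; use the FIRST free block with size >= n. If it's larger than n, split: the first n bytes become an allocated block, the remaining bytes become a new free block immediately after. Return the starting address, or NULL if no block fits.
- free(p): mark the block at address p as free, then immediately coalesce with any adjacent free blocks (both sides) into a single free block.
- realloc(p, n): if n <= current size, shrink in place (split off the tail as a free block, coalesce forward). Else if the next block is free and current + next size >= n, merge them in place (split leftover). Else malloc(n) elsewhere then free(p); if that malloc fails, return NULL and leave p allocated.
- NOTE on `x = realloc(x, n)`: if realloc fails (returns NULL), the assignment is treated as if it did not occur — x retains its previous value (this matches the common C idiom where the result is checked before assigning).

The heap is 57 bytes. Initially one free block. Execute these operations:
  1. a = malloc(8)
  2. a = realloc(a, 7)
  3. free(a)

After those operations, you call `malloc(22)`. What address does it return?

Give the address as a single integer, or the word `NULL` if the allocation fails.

Answer: 0

Derivation:
Op 1: a = malloc(8) -> a = 0; heap: [0-7 ALLOC][8-56 FREE]
Op 2: a = realloc(a, 7) -> a = 0; heap: [0-6 ALLOC][7-56 FREE]
Op 3: free(a) -> (freed a); heap: [0-56 FREE]
malloc(22): first-fit scan over [0-56 FREE] -> 0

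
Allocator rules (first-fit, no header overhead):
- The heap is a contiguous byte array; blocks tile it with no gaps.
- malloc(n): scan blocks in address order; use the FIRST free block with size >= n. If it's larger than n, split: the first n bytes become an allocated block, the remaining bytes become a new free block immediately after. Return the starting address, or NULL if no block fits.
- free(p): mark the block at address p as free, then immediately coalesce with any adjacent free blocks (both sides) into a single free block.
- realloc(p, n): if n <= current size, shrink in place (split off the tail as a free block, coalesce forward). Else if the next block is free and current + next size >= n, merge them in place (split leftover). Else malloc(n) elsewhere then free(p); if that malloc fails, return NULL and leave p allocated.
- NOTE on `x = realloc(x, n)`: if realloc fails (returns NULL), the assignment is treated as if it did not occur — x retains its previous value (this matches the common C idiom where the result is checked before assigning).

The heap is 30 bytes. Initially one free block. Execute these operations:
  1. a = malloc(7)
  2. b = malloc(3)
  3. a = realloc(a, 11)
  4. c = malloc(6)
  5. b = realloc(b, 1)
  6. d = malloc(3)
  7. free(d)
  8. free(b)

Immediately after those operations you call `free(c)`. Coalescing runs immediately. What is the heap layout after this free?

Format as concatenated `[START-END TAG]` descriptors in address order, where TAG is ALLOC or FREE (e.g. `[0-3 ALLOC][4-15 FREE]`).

Op 1: a = malloc(7) -> a = 0; heap: [0-6 ALLOC][7-29 FREE]
Op 2: b = malloc(3) -> b = 7; heap: [0-6 ALLOC][7-9 ALLOC][10-29 FREE]
Op 3: a = realloc(a, 11) -> a = 10; heap: [0-6 FREE][7-9 ALLOC][10-20 ALLOC][21-29 FREE]
Op 4: c = malloc(6) -> c = 0; heap: [0-5 ALLOC][6-6 FREE][7-9 ALLOC][10-20 ALLOC][21-29 FREE]
Op 5: b = realloc(b, 1) -> b = 7; heap: [0-5 ALLOC][6-6 FREE][7-7 ALLOC][8-9 FREE][10-20 ALLOC][21-29 FREE]
Op 6: d = malloc(3) -> d = 21; heap: [0-5 ALLOC][6-6 FREE][7-7 ALLOC][8-9 FREE][10-20 ALLOC][21-23 ALLOC][24-29 FREE]
Op 7: free(d) -> (freed d); heap: [0-5 ALLOC][6-6 FREE][7-7 ALLOC][8-9 FREE][10-20 ALLOC][21-29 FREE]
Op 8: free(b) -> (freed b); heap: [0-5 ALLOC][6-9 FREE][10-20 ALLOC][21-29 FREE]
free(c): c = 0 -> block [0-5 ALLOC]; mark free, coalesce with adjacent free neighbors -> [0-9 FREE][10-20 ALLOC][21-29 FREE]

Answer: [0-9 FREE][10-20 ALLOC][21-29 FREE]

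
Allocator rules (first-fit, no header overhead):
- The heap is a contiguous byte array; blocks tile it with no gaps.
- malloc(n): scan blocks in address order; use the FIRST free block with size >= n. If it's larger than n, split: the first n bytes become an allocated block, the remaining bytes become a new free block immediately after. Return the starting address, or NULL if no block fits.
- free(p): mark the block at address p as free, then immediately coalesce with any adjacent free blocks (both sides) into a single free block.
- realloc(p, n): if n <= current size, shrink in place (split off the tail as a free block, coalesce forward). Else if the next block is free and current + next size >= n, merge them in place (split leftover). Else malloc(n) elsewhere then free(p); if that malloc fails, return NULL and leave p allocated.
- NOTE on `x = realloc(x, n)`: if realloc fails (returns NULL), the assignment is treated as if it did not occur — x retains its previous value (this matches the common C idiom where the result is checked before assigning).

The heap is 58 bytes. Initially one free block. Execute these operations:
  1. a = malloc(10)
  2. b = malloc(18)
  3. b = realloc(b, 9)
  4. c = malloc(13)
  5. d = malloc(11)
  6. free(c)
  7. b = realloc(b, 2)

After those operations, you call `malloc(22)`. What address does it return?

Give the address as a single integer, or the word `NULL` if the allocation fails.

Answer: NULL

Derivation:
Op 1: a = malloc(10) -> a = 0; heap: [0-9 ALLOC][10-57 FREE]
Op 2: b = malloc(18) -> b = 10; heap: [0-9 ALLOC][10-27 ALLOC][28-57 FREE]
Op 3: b = realloc(b, 9) -> b = 10; heap: [0-9 ALLOC][10-18 ALLOC][19-57 FREE]
Op 4: c = malloc(13) -> c = 19; heap: [0-9 ALLOC][10-18 ALLOC][19-31 ALLOC][32-57 FREE]
Op 5: d = malloc(11) -> d = 32; heap: [0-9 ALLOC][10-18 ALLOC][19-31 ALLOC][32-42 ALLOC][43-57 FREE]
Op 6: free(c) -> (freed c); heap: [0-9 ALLOC][10-18 ALLOC][19-31 FREE][32-42 ALLOC][43-57 FREE]
Op 7: b = realloc(b, 2) -> b = 10; heap: [0-9 ALLOC][10-11 ALLOC][12-31 FREE][32-42 ALLOC][43-57 FREE]
malloc(22): first-fit scan over [0-9 ALLOC][10-11 ALLOC][12-31 FREE][32-42 ALLOC][43-57 FREE] -> NULL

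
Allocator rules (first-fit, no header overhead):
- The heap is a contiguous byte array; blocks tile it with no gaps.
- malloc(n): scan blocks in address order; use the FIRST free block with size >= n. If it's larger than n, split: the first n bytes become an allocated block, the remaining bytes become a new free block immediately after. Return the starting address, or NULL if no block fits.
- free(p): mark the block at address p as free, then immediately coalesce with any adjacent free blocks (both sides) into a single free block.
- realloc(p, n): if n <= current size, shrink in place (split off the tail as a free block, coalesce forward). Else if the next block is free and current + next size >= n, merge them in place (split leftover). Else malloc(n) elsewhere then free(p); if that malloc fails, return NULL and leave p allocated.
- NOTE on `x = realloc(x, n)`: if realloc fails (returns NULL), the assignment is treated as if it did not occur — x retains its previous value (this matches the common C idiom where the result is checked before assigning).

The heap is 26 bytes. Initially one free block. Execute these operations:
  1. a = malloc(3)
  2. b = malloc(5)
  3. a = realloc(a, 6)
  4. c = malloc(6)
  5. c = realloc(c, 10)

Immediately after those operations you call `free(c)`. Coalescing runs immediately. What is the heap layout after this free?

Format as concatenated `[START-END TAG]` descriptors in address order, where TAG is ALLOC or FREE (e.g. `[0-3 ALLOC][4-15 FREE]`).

Op 1: a = malloc(3) -> a = 0; heap: [0-2 ALLOC][3-25 FREE]
Op 2: b = malloc(5) -> b = 3; heap: [0-2 ALLOC][3-7 ALLOC][8-25 FREE]
Op 3: a = realloc(a, 6) -> a = 8; heap: [0-2 FREE][3-7 ALLOC][8-13 ALLOC][14-25 FREE]
Op 4: c = malloc(6) -> c = 14; heap: [0-2 FREE][3-7 ALLOC][8-13 ALLOC][14-19 ALLOC][20-25 FREE]
Op 5: c = realloc(c, 10) -> c = 14; heap: [0-2 FREE][3-7 ALLOC][8-13 ALLOC][14-23 ALLOC][24-25 FREE]
free(c): c = 14 -> block [14-23 ALLOC]; mark free, coalesce with adjacent free neighbors -> [0-2 FREE][3-7 ALLOC][8-13 ALLOC][14-25 FREE]

Answer: [0-2 FREE][3-7 ALLOC][8-13 ALLOC][14-25 FREE]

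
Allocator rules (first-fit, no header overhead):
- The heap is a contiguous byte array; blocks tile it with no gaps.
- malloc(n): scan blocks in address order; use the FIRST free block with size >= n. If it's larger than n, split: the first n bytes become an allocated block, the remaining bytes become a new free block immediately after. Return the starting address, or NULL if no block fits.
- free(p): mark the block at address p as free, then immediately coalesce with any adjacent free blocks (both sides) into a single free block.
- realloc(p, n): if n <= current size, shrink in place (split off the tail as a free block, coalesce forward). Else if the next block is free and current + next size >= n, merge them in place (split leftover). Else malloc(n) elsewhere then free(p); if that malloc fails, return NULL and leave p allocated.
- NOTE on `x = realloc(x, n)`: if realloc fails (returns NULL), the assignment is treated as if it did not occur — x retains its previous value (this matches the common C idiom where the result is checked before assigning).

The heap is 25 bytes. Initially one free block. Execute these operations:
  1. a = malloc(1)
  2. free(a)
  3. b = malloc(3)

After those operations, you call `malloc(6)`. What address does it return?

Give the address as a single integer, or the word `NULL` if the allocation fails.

Answer: 3

Derivation:
Op 1: a = malloc(1) -> a = 0; heap: [0-0 ALLOC][1-24 FREE]
Op 2: free(a) -> (freed a); heap: [0-24 FREE]
Op 3: b = malloc(3) -> b = 0; heap: [0-2 ALLOC][3-24 FREE]
malloc(6): first-fit scan over [0-2 ALLOC][3-24 FREE] -> 3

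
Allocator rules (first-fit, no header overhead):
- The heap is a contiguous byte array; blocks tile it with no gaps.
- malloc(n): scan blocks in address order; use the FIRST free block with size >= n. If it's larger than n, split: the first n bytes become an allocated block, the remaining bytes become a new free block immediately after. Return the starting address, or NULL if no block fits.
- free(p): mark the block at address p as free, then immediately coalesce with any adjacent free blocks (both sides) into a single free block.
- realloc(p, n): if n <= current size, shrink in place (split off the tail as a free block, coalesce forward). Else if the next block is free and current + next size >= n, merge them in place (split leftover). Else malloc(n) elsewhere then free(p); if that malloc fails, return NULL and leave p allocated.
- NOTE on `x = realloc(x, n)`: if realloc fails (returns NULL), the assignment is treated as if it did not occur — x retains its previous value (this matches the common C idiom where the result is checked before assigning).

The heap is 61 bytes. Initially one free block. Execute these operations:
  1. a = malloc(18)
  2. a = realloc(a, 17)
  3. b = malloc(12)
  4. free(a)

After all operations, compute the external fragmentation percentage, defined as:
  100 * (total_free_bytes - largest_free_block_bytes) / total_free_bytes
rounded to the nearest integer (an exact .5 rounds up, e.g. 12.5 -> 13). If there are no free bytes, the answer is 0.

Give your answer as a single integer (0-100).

Answer: 35

Derivation:
Op 1: a = malloc(18) -> a = 0; heap: [0-17 ALLOC][18-60 FREE]
Op 2: a = realloc(a, 17) -> a = 0; heap: [0-16 ALLOC][17-60 FREE]
Op 3: b = malloc(12) -> b = 17; heap: [0-16 ALLOC][17-28 ALLOC][29-60 FREE]
Op 4: free(a) -> (freed a); heap: [0-16 FREE][17-28 ALLOC][29-60 FREE]
Free blocks: [17 32] total_free=49 largest=32 -> 100*(49-32)/49 = 1700/49 ≈ 34.694 -> rounds to 35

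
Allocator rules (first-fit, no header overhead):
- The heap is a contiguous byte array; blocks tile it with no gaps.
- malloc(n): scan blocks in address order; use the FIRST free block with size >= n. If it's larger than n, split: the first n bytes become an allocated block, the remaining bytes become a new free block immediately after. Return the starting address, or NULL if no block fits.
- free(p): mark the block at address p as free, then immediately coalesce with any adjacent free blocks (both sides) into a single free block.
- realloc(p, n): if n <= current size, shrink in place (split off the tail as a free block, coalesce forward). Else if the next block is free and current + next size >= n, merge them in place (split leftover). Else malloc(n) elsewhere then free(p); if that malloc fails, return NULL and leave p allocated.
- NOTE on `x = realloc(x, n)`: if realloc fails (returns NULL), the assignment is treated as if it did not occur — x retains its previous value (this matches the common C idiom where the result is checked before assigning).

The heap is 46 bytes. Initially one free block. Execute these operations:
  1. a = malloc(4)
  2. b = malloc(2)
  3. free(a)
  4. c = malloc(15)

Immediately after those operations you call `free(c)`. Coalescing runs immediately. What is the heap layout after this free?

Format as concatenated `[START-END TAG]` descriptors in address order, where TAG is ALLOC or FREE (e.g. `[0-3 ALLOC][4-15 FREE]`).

Answer: [0-3 FREE][4-5 ALLOC][6-45 FREE]

Derivation:
Op 1: a = malloc(4) -> a = 0; heap: [0-3 ALLOC][4-45 FREE]
Op 2: b = malloc(2) -> b = 4; heap: [0-3 ALLOC][4-5 ALLOC][6-45 FREE]
Op 3: free(a) -> (freed a); heap: [0-3 FREE][4-5 ALLOC][6-45 FREE]
Op 4: c = malloc(15) -> c = 6; heap: [0-3 FREE][4-5 ALLOC][6-20 ALLOC][21-45 FREE]
free(c): c = 6 -> block [6-20 ALLOC]; mark free, coalesce with adjacent free neighbors -> [0-3 FREE][4-5 ALLOC][6-45 FREE]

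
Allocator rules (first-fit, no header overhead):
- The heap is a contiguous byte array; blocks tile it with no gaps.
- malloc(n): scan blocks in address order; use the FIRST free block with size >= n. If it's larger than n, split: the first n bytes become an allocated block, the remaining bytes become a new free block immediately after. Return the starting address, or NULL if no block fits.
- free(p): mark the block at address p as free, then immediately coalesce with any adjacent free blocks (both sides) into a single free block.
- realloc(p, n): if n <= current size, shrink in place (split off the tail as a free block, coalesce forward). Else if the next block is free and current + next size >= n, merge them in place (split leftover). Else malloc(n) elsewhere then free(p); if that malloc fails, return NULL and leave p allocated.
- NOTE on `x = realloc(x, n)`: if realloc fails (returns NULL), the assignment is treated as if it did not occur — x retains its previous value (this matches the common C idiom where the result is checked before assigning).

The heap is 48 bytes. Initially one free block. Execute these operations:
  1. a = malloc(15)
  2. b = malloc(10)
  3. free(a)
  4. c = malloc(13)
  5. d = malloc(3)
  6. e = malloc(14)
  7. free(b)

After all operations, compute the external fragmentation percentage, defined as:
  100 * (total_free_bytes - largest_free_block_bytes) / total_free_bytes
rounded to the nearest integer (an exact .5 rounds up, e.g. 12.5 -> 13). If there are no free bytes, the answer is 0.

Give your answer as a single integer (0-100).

Answer: 33

Derivation:
Op 1: a = malloc(15) -> a = 0; heap: [0-14 ALLOC][15-47 FREE]
Op 2: b = malloc(10) -> b = 15; heap: [0-14 ALLOC][15-24 ALLOC][25-47 FREE]
Op 3: free(a) -> (freed a); heap: [0-14 FREE][15-24 ALLOC][25-47 FREE]
Op 4: c = malloc(13) -> c = 0; heap: [0-12 ALLOC][13-14 FREE][15-24 ALLOC][25-47 FREE]
Op 5: d = malloc(3) -> d = 25; heap: [0-12 ALLOC][13-14 FREE][15-24 ALLOC][25-27 ALLOC][28-47 FREE]
Op 6: e = malloc(14) -> e = 28; heap: [0-12 ALLOC][13-14 FREE][15-24 ALLOC][25-27 ALLOC][28-41 ALLOC][42-47 FREE]
Op 7: free(b) -> (freed b); heap: [0-12 ALLOC][13-24 FREE][25-27 ALLOC][28-41 ALLOC][42-47 FREE]
Free blocks: [12 6] total_free=18 largest=12 -> 100*(18-12)/18 = 600/18 ≈ 33.333 -> rounds to 33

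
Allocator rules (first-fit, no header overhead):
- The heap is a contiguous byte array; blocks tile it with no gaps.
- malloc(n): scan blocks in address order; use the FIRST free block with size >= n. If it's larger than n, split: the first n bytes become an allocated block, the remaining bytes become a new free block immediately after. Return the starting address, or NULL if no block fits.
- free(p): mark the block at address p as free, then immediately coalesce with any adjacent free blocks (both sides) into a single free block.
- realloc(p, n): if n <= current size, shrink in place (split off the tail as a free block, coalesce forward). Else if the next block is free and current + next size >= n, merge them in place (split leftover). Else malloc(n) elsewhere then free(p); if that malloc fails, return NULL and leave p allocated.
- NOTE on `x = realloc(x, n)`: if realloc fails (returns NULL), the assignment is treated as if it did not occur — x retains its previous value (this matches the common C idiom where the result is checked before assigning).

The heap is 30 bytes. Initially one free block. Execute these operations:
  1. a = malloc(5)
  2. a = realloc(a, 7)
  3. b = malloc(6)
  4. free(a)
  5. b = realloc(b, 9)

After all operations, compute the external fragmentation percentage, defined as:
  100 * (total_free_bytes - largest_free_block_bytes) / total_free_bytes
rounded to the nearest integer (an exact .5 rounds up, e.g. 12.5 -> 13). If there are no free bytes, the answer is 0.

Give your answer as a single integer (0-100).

Op 1: a = malloc(5) -> a = 0; heap: [0-4 ALLOC][5-29 FREE]
Op 2: a = realloc(a, 7) -> a = 0; heap: [0-6 ALLOC][7-29 FREE]
Op 3: b = malloc(6) -> b = 7; heap: [0-6 ALLOC][7-12 ALLOC][13-29 FREE]
Op 4: free(a) -> (freed a); heap: [0-6 FREE][7-12 ALLOC][13-29 FREE]
Op 5: b = realloc(b, 9) -> b = 7; heap: [0-6 FREE][7-15 ALLOC][16-29 FREE]
Free blocks: [7 14] total_free=21 largest=14 -> 100*(21-14)/21 = 700/21 ≈ 33.333 -> rounds to 33

Answer: 33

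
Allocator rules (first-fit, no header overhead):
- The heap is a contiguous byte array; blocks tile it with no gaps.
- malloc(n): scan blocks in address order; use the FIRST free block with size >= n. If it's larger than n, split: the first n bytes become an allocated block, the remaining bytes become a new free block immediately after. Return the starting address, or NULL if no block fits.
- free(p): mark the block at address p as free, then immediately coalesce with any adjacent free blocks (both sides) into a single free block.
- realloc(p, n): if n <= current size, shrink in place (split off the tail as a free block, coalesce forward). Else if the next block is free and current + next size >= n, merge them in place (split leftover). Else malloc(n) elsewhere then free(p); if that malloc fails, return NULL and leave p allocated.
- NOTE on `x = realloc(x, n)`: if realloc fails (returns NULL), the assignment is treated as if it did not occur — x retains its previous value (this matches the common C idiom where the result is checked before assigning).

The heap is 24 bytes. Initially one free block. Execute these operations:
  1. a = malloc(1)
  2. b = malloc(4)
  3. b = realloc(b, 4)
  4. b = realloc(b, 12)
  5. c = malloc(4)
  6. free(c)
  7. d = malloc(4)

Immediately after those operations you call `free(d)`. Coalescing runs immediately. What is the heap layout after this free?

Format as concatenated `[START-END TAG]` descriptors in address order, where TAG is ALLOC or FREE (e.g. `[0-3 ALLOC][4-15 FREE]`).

Answer: [0-0 ALLOC][1-12 ALLOC][13-23 FREE]

Derivation:
Op 1: a = malloc(1) -> a = 0; heap: [0-0 ALLOC][1-23 FREE]
Op 2: b = malloc(4) -> b = 1; heap: [0-0 ALLOC][1-4 ALLOC][5-23 FREE]
Op 3: b = realloc(b, 4) -> b = 1; heap: [0-0 ALLOC][1-4 ALLOC][5-23 FREE]
Op 4: b = realloc(b, 12) -> b = 1; heap: [0-0 ALLOC][1-12 ALLOC][13-23 FREE]
Op 5: c = malloc(4) -> c = 13; heap: [0-0 ALLOC][1-12 ALLOC][13-16 ALLOC][17-23 FREE]
Op 6: free(c) -> (freed c); heap: [0-0 ALLOC][1-12 ALLOC][13-23 FREE]
Op 7: d = malloc(4) -> d = 13; heap: [0-0 ALLOC][1-12 ALLOC][13-16 ALLOC][17-23 FREE]
free(d): d = 13 -> block [13-16 ALLOC]; mark free, coalesce with adjacent free neighbors -> [0-0 ALLOC][1-12 ALLOC][13-23 FREE]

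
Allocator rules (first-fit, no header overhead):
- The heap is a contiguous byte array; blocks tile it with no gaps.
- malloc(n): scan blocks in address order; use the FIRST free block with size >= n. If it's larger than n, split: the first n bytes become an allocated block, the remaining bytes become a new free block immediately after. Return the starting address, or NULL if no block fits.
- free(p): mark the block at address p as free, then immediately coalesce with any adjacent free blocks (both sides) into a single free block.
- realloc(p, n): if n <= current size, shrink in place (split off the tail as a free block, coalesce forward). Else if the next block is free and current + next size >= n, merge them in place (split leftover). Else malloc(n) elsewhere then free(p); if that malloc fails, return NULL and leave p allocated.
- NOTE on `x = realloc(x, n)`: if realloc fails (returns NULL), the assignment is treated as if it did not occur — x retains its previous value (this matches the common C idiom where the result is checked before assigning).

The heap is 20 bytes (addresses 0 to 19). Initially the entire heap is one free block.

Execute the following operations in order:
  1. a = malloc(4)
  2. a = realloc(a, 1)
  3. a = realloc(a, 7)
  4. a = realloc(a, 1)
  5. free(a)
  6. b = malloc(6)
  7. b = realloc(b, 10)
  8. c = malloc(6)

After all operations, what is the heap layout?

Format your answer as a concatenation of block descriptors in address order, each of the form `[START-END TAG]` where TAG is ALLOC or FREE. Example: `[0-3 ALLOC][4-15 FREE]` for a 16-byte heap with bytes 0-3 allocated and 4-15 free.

Answer: [0-9 ALLOC][10-15 ALLOC][16-19 FREE]

Derivation:
Op 1: a = malloc(4) -> a = 0; heap: [0-3 ALLOC][4-19 FREE]
Op 2: a = realloc(a, 1) -> a = 0; heap: [0-0 ALLOC][1-19 FREE]
Op 3: a = realloc(a, 7) -> a = 0; heap: [0-6 ALLOC][7-19 FREE]
Op 4: a = realloc(a, 1) -> a = 0; heap: [0-0 ALLOC][1-19 FREE]
Op 5: free(a) -> (freed a); heap: [0-19 FREE]
Op 6: b = malloc(6) -> b = 0; heap: [0-5 ALLOC][6-19 FREE]
Op 7: b = realloc(b, 10) -> b = 0; heap: [0-9 ALLOC][10-19 FREE]
Op 8: c = malloc(6) -> c = 10; heap: [0-9 ALLOC][10-15 ALLOC][16-19 FREE]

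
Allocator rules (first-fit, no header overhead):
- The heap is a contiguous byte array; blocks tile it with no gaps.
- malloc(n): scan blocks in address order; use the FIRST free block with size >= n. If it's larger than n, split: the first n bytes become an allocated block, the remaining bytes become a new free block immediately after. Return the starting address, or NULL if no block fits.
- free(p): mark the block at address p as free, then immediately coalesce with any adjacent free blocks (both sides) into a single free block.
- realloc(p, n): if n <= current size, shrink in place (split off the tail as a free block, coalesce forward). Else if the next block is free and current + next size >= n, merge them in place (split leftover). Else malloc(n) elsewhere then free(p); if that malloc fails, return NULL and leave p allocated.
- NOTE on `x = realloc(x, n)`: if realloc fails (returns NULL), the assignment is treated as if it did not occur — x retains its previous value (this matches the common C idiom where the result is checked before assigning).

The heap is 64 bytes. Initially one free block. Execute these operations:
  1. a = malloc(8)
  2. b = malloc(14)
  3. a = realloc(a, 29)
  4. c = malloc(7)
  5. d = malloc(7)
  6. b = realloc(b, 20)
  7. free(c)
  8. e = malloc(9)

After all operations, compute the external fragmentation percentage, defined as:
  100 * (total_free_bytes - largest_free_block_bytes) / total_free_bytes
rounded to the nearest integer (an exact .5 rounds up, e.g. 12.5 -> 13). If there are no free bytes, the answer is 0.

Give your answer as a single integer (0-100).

Op 1: a = malloc(8) -> a = 0; heap: [0-7 ALLOC][8-63 FREE]
Op 2: b = malloc(14) -> b = 8; heap: [0-7 ALLOC][8-21 ALLOC][22-63 FREE]
Op 3: a = realloc(a, 29) -> a = 22; heap: [0-7 FREE][8-21 ALLOC][22-50 ALLOC][51-63 FREE]
Op 4: c = malloc(7) -> c = 0; heap: [0-6 ALLOC][7-7 FREE][8-21 ALLOC][22-50 ALLOC][51-63 FREE]
Op 5: d = malloc(7) -> d = 51; heap: [0-6 ALLOC][7-7 FREE][8-21 ALLOC][22-50 ALLOC][51-57 ALLOC][58-63 FREE]
Op 6: b = realloc(b, 20) -> NULL (b unchanged); heap: [0-6 ALLOC][7-7 FREE][8-21 ALLOC][22-50 ALLOC][51-57 ALLOC][58-63 FREE]
Op 7: free(c) -> (freed c); heap: [0-7 FREE][8-21 ALLOC][22-50 ALLOC][51-57 ALLOC][58-63 FREE]
Op 8: e = malloc(9) -> e = NULL; heap: [0-7 FREE][8-21 ALLOC][22-50 ALLOC][51-57 ALLOC][58-63 FREE]
Free blocks: [8 6] total_free=14 largest=8 -> 100*(14-8)/14 = 600/14 ≈ 42.857 -> rounds to 43

Answer: 43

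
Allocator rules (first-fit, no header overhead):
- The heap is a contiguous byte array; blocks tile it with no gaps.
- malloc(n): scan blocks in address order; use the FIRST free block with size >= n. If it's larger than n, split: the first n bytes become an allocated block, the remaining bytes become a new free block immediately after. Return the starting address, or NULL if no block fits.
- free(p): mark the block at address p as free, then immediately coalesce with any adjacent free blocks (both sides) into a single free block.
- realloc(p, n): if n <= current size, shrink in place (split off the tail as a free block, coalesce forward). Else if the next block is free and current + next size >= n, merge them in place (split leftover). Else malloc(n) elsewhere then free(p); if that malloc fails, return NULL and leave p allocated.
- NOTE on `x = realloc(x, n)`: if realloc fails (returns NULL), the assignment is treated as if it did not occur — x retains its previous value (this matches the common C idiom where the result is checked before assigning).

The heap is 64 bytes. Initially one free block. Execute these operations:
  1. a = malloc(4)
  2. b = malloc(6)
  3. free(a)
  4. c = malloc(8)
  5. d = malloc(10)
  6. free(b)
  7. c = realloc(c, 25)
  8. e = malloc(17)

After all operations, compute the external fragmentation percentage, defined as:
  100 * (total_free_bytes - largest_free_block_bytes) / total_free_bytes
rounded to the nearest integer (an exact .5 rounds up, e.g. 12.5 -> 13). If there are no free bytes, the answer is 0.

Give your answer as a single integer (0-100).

Answer: 8

Derivation:
Op 1: a = malloc(4) -> a = 0; heap: [0-3 ALLOC][4-63 FREE]
Op 2: b = malloc(6) -> b = 4; heap: [0-3 ALLOC][4-9 ALLOC][10-63 FREE]
Op 3: free(a) -> (freed a); heap: [0-3 FREE][4-9 ALLOC][10-63 FREE]
Op 4: c = malloc(8) -> c = 10; heap: [0-3 FREE][4-9 ALLOC][10-17 ALLOC][18-63 FREE]
Op 5: d = malloc(10) -> d = 18; heap: [0-3 FREE][4-9 ALLOC][10-17 ALLOC][18-27 ALLOC][28-63 FREE]
Op 6: free(b) -> (freed b); heap: [0-9 FREE][10-17 ALLOC][18-27 ALLOC][28-63 FREE]
Op 7: c = realloc(c, 25) -> c = 28; heap: [0-17 FREE][18-27 ALLOC][28-52 ALLOC][53-63 FREE]
Op 8: e = malloc(17) -> e = 0; heap: [0-16 ALLOC][17-17 FREE][18-27 ALLOC][28-52 ALLOC][53-63 FREE]
Free blocks: [1 11] total_free=12 largest=11 -> 100*(12-11)/12 = 100/12 ≈ 8.333 -> rounds to 8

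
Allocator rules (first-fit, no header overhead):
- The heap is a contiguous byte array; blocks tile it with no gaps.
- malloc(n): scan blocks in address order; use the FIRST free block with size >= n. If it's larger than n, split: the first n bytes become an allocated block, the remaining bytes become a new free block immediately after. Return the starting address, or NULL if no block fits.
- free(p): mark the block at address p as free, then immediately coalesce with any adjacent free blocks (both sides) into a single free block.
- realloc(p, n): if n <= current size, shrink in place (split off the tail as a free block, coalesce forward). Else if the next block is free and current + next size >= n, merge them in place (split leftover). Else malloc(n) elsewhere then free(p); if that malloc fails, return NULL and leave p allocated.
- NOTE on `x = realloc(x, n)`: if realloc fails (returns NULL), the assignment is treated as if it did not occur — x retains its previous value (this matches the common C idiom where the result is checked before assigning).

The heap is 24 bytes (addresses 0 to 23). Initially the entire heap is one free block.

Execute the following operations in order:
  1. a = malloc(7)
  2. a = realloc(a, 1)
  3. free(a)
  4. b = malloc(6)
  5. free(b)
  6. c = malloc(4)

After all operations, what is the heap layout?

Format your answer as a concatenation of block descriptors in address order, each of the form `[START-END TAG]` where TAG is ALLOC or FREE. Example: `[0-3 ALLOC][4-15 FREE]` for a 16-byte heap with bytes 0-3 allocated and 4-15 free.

Op 1: a = malloc(7) -> a = 0; heap: [0-6 ALLOC][7-23 FREE]
Op 2: a = realloc(a, 1) -> a = 0; heap: [0-0 ALLOC][1-23 FREE]
Op 3: free(a) -> (freed a); heap: [0-23 FREE]
Op 4: b = malloc(6) -> b = 0; heap: [0-5 ALLOC][6-23 FREE]
Op 5: free(b) -> (freed b); heap: [0-23 FREE]
Op 6: c = malloc(4) -> c = 0; heap: [0-3 ALLOC][4-23 FREE]

Answer: [0-3 ALLOC][4-23 FREE]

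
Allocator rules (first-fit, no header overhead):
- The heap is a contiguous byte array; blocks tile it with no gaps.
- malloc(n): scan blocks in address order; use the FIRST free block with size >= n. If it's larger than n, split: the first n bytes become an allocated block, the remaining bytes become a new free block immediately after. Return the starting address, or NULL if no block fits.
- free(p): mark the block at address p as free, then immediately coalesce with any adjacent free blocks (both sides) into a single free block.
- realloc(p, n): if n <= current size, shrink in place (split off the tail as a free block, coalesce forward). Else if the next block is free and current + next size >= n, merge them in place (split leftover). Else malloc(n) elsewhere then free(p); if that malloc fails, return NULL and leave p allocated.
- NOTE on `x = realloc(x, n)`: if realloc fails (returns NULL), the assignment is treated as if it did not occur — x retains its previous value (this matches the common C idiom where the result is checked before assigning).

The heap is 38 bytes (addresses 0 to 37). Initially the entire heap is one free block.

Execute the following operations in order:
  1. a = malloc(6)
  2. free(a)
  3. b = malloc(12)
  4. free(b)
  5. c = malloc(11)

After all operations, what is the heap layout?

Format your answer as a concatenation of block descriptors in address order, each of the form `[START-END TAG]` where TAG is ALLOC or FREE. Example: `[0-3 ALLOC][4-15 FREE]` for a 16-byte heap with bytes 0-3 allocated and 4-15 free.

Answer: [0-10 ALLOC][11-37 FREE]

Derivation:
Op 1: a = malloc(6) -> a = 0; heap: [0-5 ALLOC][6-37 FREE]
Op 2: free(a) -> (freed a); heap: [0-37 FREE]
Op 3: b = malloc(12) -> b = 0; heap: [0-11 ALLOC][12-37 FREE]
Op 4: free(b) -> (freed b); heap: [0-37 FREE]
Op 5: c = malloc(11) -> c = 0; heap: [0-10 ALLOC][11-37 FREE]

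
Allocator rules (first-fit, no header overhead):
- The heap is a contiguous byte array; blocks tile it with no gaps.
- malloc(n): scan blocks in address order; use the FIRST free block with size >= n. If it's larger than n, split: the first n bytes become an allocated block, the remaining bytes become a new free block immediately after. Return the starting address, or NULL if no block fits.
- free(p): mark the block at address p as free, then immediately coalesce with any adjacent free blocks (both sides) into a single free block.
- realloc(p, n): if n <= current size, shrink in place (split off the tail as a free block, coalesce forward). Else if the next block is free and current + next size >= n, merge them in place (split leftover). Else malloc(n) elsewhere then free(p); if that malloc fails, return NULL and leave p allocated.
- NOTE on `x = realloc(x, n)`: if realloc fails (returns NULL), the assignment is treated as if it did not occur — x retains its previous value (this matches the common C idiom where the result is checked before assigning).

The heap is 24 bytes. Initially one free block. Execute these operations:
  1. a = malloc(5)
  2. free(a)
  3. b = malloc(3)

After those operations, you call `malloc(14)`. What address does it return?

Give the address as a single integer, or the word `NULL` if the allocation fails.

Answer: 3

Derivation:
Op 1: a = malloc(5) -> a = 0; heap: [0-4 ALLOC][5-23 FREE]
Op 2: free(a) -> (freed a); heap: [0-23 FREE]
Op 3: b = malloc(3) -> b = 0; heap: [0-2 ALLOC][3-23 FREE]
malloc(14): first-fit scan over [0-2 ALLOC][3-23 FREE] -> 3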